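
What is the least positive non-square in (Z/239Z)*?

7

(2/239) = +1, so 2 is a residue.
(3/239) = +1, so 3 is a residue.
(4/239) = +1, so 4 is a residue.
(5/239) = +1, so 5 is a residue.
(6/239) = +1, so 6 is a residue.
(7/239) = −1, so 7 is the smallest positive non-residue mod 239.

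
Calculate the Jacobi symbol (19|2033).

0

Reciprocity: 19 ≡ 3 and 2033 ≡ 1 (mod 4), so (19/2033) = +(2033/19).
Reduce top mod 19: now compute (0/19).
Top reduces to 0: gcd > 1, so the symbol is 0.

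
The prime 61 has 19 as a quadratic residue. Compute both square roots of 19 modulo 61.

61 ≡ 1 (mod 4), so we find a root by search.
Trying successive values, 18² = 324 ≡ 19 (mod 61). The other root is 61 − 18 = 43.

18, 43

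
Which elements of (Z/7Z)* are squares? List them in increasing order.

1,2,4

Square k = 1,…,3 (k and 7−k give the same square):
1²=1, 2²=4, 3²≡2 (mod 7).
So the quadratic residues mod 7 are {1, 2, 4}.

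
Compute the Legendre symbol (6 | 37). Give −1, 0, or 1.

Pull out 2: since 37 ≡ 5 (mod 8), (2/37) = -1.
Reciprocity: 3 ≡ 3 and 37 ≡ 1 (mod 4), so (3/37) = +(37/3).
Reduce top mod 3: now compute (1/3).
Reached (1/3) = 1. Collecting the sign flips along the way, the symbol is -1.

-1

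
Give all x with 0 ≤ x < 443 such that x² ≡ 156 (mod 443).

Since 443 ≡ 3 (mod 4), a square root of 156 is 156^((443+1)/4) = 156^111 mod 443.
Repeated squaring: 156^2≡414, 156^4≡398, 156^8≡253, 156^16≡217, 156^32≡131, 156^64≡327 (mod 443).
156^111 = 156^(64+32+8+4+2+1) ≡ 285 (mod 443).
Check: 285² = 81225 ≡ 156 (mod 443). The two roots are 158 and 285.

158, 285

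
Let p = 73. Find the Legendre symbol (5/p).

-1

Reciprocity: 5 ≡ 1 and 73 ≡ 1 (mod 4), so (5/73) = +(73/5).
Reduce top mod 5: now compute (3/5).
Reciprocity: 3 ≡ 3 and 5 ≡ 1 (mod 4), so (3/5) = +(5/3).
Reduce top mod 3: now compute (2/3).
Pull out 2: since 3 ≡ 3 (mod 8), (2/3) = -1.
Reached (1/3) = 1. Collecting the sign flips along the way, the symbol is -1.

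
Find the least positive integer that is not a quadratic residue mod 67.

(2/67) = −1, so 2 is the smallest positive non-residue mod 67.

2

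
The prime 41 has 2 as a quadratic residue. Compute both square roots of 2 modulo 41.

41 ≡ 1 (mod 4), so we find a root by search.
Trying successive values, 17² = 289 ≡ 2 (mod 41). The other root is 41 − 17 = 24.

17, 24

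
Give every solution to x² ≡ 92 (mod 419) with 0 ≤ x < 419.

Since 419 ≡ 3 (mod 4), a square root of 92 is 92^((419+1)/4) = 92^105 mod 419.
Repeated squaring: 92^2≡84, 92^4≡352, 92^8≡299, 92^16≡154, 92^32≡252, 92^64≡235 (mod 419).
92^105 = 92^(64+32+8+1) ≡ 364 (mod 419).
Check: 364² = 132496 ≡ 92 (mod 419). The two roots are 55 and 364.

55, 364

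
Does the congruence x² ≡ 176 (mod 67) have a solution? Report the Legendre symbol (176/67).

-1

First reduce: 176 ≡ 42 (mod 67).
Pull out 2: since 67 ≡ 3 (mod 8), (2/67) = -1.
Reciprocity: 21 ≡ 1 and 67 ≡ 3 (mod 4), so (21/67) = +(67/21).
Reduce top mod 21: now compute (4/21).
Pull out 2^2: since 21 ≡ 5 (mod 8), (2/21) = -1, so (2/21)^2 = +1.
Reached (1/21) = 1. Collecting the sign flips along the way, the symbol is -1.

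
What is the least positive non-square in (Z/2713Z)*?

5

(2/2713) = +1, so 2 is a residue.
(3/2713) = +1, so 3 is a residue.
(4/2713) = +1, so 4 is a residue.
(5/2713) = −1, so 5 is the smallest positive non-residue mod 2713.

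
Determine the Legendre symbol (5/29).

Euler's criterion: (5/29) ≡ 5^14 (mod 29).
5^2 ≡ 25 (mod 29)
5^4 ≡ 16 (mod 29)
5^8 ≡ 24 (mod 29)
5^14 = 5^(8+4+2) ≡ 1 (mod 29).
Result is 1, so (5/29) = 1.

1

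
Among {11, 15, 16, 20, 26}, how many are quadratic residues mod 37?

3

(11/37) = +1 → QR.
(15/37) = -1 → non-residue.
(16/37) = +1 → QR.
(20/37) = -1 → non-residue.
(26/37) = +1 → QR.
Total quadratic residues among the 5: 3.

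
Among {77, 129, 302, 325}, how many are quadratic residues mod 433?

(77/433) = -1 → non-residue.
(129/433) = -1 → non-residue.
(302/433) = -1 → non-residue.
(325/433) = +1 → QR.
Total quadratic residues among the 4: 1.

1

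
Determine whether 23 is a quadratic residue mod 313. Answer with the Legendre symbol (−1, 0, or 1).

-1

Reciprocity: 23 ≡ 3 and 313 ≡ 1 (mod 4), so (23/313) = +(313/23).
Reduce top mod 23: now compute (14/23).
Pull out 2: since 23 ≡ 7 (mod 8), (2/23) = +1.
Reciprocity: 7 ≡ 3 and 23 ≡ 3 (mod 4), so (7/23) = −(23/7).
Reduce top mod 7: now compute (2/7).
Pull out 2: since 7 ≡ 7 (mod 8), (2/7) = +1.
Reached (1/7) = 1. Collecting the sign flips along the way, the symbol is -1.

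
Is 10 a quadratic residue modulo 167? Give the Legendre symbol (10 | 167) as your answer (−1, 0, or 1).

-1

Euler's criterion: (10/167) ≡ 10^83 (mod 167).
10^2 ≡ 100 (mod 167)
10^4 ≡ 147 (mod 167)
10^8 ≡ 66 (mod 167)
10^16 ≡ 14 (mod 167)
10^32 ≡ 29 (mod 167)
10^64 ≡ 6 (mod 167)
10^83 = 10^(64+16+2+1) ≡ 166 (mod 167).
Result is 166 ≡ −1, so (10/167) = −1.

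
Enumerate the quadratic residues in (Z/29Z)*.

1,4,5,6,7,9,13,16,20,22,23,24,25,28

Square k = 1,…,14 (k and 29−k give the same square):
1²=1, 2²=4, 3²=9, 4²=16, 5²=25, 6²≡7, 7²≡20, 8²≡6, 9²≡23, 10²≡13, 11²≡5, 12²≡28, 13²≡24, 14²≡22 (mod 29).
So the quadratic residues mod 29 are {1, 4, 5, 6, 7, 9, 13, 16, 20, 22, 23, 24, 25, 28}.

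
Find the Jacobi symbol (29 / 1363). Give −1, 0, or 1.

Reciprocity: 29 ≡ 1 and 1363 ≡ 3 (mod 4), so (29/1363) = +(1363/29).
Reduce top mod 29: now compute (0/29).
Top reduces to 0: gcd > 1, so the symbol is 0.

0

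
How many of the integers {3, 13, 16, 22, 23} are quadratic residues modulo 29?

(3/29) = -1 → non-residue.
(13/29) = +1 → QR.
(16/29) = +1 → QR.
(22/29) = +1 → QR.
(23/29) = +1 → QR.
Total quadratic residues among the 5: 4.

4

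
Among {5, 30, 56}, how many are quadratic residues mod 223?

2

(5/223) = -1 → non-residue.
(30/223) = +1 → QR.
(56/223) = +1 → QR.
Total quadratic residues among the 3: 2.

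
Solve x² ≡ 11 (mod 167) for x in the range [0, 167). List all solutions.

Since 167 ≡ 3 (mod 4), a square root of 11 is 11^((167+1)/4) = 11^42 mod 167.
Repeated squaring: 11^2≡121, 11^4≡112, 11^8≡19, 11^16≡27, 11^32≡61 (mod 167).
11^42 = 11^(32+8+2) ≡ 126 (mod 167).
Check: 126² = 15876 ≡ 11 (mod 167). The two roots are 41 and 126.

41, 126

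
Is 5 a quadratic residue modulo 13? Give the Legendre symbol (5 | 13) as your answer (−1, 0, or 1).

Reciprocity: 5 ≡ 1 and 13 ≡ 1 (mod 4), so (5/13) = +(13/5).
Reduce top mod 5: now compute (3/5).
Reciprocity: 3 ≡ 3 and 5 ≡ 1 (mod 4), so (3/5) = +(5/3).
Reduce top mod 3: now compute (2/3).
Pull out 2: since 3 ≡ 3 (mod 8), (2/3) = -1.
Reached (1/3) = 1. Collecting the sign flips along the way, the symbol is -1.

-1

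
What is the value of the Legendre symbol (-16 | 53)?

1

First reduce: -16 ≡ 37 (mod 53).
Reciprocity: 37 ≡ 1 and 53 ≡ 1 (mod 4), so (37/53) = +(53/37).
Reduce top mod 37: now compute (16/37).
Pull out 2^4: since 37 ≡ 5 (mod 8), (2/37) = -1, so (2/37)^4 = +1.
Reached (1/37) = 1. Collecting the sign flips along the way, the symbol is +1.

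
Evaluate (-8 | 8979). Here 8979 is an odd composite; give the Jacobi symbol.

First reduce: -8 ≡ 8971 (mod 8979).
Reciprocity: 8971 ≡ 3 and 8979 ≡ 3 (mod 4), so (8971/8979) = −(8979/8971).
Reduce top mod 8971: now compute (8/8971).
Pull out 2^3: since 8971 ≡ 3 (mod 8), (2/8971) = -1, so (2/8971)^3 = -1.
Reached (1/8971) = 1. Collecting the sign flips along the way, the symbol is +1.

1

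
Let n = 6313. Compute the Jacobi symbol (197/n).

1

Reciprocity: 197 ≡ 1 and 6313 ≡ 1 (mod 4), so (197/6313) = +(6313/197).
Reduce top mod 197: now compute (9/197).
Reciprocity: 9 ≡ 1 and 197 ≡ 1 (mod 4), so (9/197) = +(197/9).
Reduce top mod 9: now compute (8/9).
Pull out 2^3: since 9 ≡ 1 (mod 8), (2/9) = +1, so (2/9)^3 = +1.
Reached (1/9) = 1. Collecting the sign flips along the way, the symbol is +1.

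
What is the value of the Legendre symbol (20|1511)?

1

Pull out 2^2: since 1511 ≡ 7 (mod 8), (2/1511) = +1, so (2/1511)^2 = +1.
Reciprocity: 5 ≡ 1 and 1511 ≡ 3 (mod 4), so (5/1511) = +(1511/5).
Reduce top mod 5: now compute (1/5).
Reached (1/5) = 1. Collecting the sign flips along the way, the symbol is +1.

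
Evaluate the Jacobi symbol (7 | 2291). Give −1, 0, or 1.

Reciprocity: 7 ≡ 3 and 2291 ≡ 3 (mod 4), so (7/2291) = −(2291/7).
Reduce top mod 7: now compute (2/7).
Pull out 2: since 7 ≡ 7 (mod 8), (2/7) = +1.
Reached (1/7) = 1. Collecting the sign flips along the way, the symbol is -1.

-1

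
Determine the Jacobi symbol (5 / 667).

Reciprocity: 5 ≡ 1 and 667 ≡ 3 (mod 4), so (5/667) = +(667/5).
Reduce top mod 5: now compute (2/5).
Pull out 2: since 5 ≡ 5 (mod 8), (2/5) = -1.
Reached (1/5) = 1. Collecting the sign flips along the way, the symbol is -1.

-1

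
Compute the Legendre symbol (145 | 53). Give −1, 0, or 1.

-1

First reduce: 145 ≡ 39 (mod 53).
Reciprocity: 39 ≡ 3 and 53 ≡ 1 (mod 4), so (39/53) = +(53/39).
Reduce top mod 39: now compute (14/39).
Pull out 2: since 39 ≡ 7 (mod 8), (2/39) = +1.
Reciprocity: 7 ≡ 3 and 39 ≡ 3 (mod 4), so (7/39) = −(39/7).
Reduce top mod 7: now compute (4/7).
Pull out 2^2: since 7 ≡ 7 (mod 8), (2/7) = +1, so (2/7)^2 = +1.
Reached (1/7) = 1. Collecting the sign flips along the way, the symbol is -1.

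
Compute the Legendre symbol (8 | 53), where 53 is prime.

-1

Pull out 2^3: since 53 ≡ 5 (mod 8), (2/53) = -1, so (2/53)^3 = -1.
Reached (1/53) = 1. Collecting the sign flips along the way, the symbol is -1.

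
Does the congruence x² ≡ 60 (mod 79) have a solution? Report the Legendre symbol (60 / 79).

Pull out 2^2: since 79 ≡ 7 (mod 8), (2/79) = +1, so (2/79)^2 = +1.
Reciprocity: 15 ≡ 3 and 79 ≡ 3 (mod 4), so (15/79) = −(79/15).
Reduce top mod 15: now compute (4/15).
Pull out 2^2: since 15 ≡ 7 (mod 8), (2/15) = +1, so (2/15)^2 = +1.
Reached (1/15) = 1. Collecting the sign flips along the way, the symbol is -1.

-1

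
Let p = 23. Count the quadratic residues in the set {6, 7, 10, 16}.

2

(6/23) = +1 → QR.
(7/23) = -1 → non-residue.
(10/23) = -1 → non-residue.
(16/23) = +1 → QR.
Total quadratic residues among the 4: 2.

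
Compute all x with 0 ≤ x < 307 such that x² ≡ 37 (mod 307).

61, 246

Since 307 ≡ 3 (mod 4), a square root of 37 is 37^((307+1)/4) = 37^77 mod 307.
Repeated squaring: 37^2≡141, 37^4≡233, 37^8≡257, 37^16≡44, 37^32≡94, 37^64≡240 (mod 307).
37^77 = 37^(64+8+4+1) ≡ 246 (mod 307).
Check: 246² = 60516 ≡ 37 (mod 307). The two roots are 61 and 246.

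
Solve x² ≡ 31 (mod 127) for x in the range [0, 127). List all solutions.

Since 127 ≡ 3 (mod 4), a square root of 31 is 31^((127+1)/4) = 31^32 mod 127.
Repeated squaring: 31^2≡72, 31^4≡104, 31^8≡21, 31^16≡60, 31^32≡44 (mod 127).
31^32 = 31^(32) ≡ 44 (mod 127).
Check: 44² = 1936 ≡ 31 (mod 127). The two roots are 44 and 83.

44, 83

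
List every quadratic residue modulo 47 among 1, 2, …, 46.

1, 2, 3, 4, 6, 7, 8, 9, 12, 14, 16, 17, 18, 21, 24, 25, 27, 28, 32, 34, 36, 37, 42

Square k = 1,…,23 (k and 47−k give the same square):
1²=1, 2²=4, 3²=9, 4²=16, 5²=25, 6²=36, 7²≡2, 8²≡17, 9²≡34, 10²≡6, 11²≡27, 12²≡3, 13²≡28, 14²≡8, 15²≡37, 16²≡21, 17²≡7, 18²≡42, 19²≡32, 20²≡24, 21²≡18, 22²≡14, 23²≡12 (mod 47).
So the quadratic residues mod 47 are {1, 2, 3, 4, 6, 7, 8, 9, 12, 14, 16, 17, 18, 21, 24, 25, 27, 28, 32, 34, 36, 37, 42}.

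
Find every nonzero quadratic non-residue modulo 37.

Square k = 1,…,18 (k and 37−k give the same square):
1²=1, 2²=4, 3²=9, 4²=16, 5²=25, 6²=36, 7²≡12, 8²≡27, 9²≡7, 10²≡26, 11²≡10, 12²≡33, 13²≡21, 14²≡11, 15²≡3, 16²≡34, 17²≡30, 18²≡28 (mod 37).
The residues are {1, 3, 4, 7, 9, 10, 11, 12, 16, 21, 25, 26, 27, 28, 30, 33, 34, 36}; the non-residues are the remaining 18 nonzero classes.

2, 5, 6, 8, 13, 14, 15, 17, 18, 19, 20, 22, 23, 24, 29, 31, 32, 35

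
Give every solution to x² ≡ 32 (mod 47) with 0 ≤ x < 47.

Since 47 ≡ 3 (mod 4), a square root of 32 is 32^((47+1)/4) = 32^12 mod 47.
Repeated squaring: 32^2≡37, 32^4≡6, 32^8≡36 (mod 47).
32^12 = 32^(8+4) ≡ 28 (mod 47).
Check: 28² = 784 ≡ 32 (mod 47). The two roots are 19 and 28.

19, 28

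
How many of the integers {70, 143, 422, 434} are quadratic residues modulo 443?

1

(70/443) = -1 → non-residue.
(143/443) = -1 → non-residue.
(422/443) = +1 → QR.
(434/443) = -1 → non-residue.
Total quadratic residues among the 4: 1.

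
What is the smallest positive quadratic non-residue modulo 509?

2

(2/509) = −1, so 2 is the smallest positive non-residue mod 509.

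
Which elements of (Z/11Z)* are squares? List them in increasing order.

Square k = 1,…,5 (k and 11−k give the same square):
1²=1, 2²=4, 3²=9, 4²≡5, 5²≡3 (mod 11).
So the quadratic residues mod 11 are {1, 3, 4, 5, 9}.

1,3,4,5,9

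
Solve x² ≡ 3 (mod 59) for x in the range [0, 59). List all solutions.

11, 48

Since 59 ≡ 3 (mod 4), a square root of 3 is 3^((59+1)/4) = 3^15 mod 59.
Repeated squaring: 3^2≡9, 3^4≡22, 3^8≡12 (mod 59).
3^15 = 3^(8+4+2+1) ≡ 48 (mod 59).
Check: 48² = 2304 ≡ 3 (mod 59). The two roots are 11 and 48.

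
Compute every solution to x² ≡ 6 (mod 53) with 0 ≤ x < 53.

53 ≡ 1 (mod 4), so we find a root by search.
Trying successive values, 18² = 324 ≡ 6 (mod 53). The other root is 53 − 18 = 35.

18, 35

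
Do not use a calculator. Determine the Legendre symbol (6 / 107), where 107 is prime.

Pull out 2: since 107 ≡ 3 (mod 8), (2/107) = -1.
Reciprocity: 3 ≡ 3 and 107 ≡ 3 (mod 4), so (3/107) = −(107/3).
Reduce top mod 3: now compute (2/3).
Pull out 2: since 3 ≡ 3 (mod 8), (2/3) = -1.
Reached (1/3) = 1. Collecting the sign flips along the way, the symbol is -1.

-1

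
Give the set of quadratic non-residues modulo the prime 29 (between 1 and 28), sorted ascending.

2 3 8 10 11 12 14 15 17 18 19 21 26 27

Square k = 1,…,14 (k and 29−k give the same square):
1²=1, 2²=4, 3²=9, 4²=16, 5²=25, 6²≡7, 7²≡20, 8²≡6, 9²≡23, 10²≡13, 11²≡5, 12²≡28, 13²≡24, 14²≡22 (mod 29).
The residues are {1, 4, 5, 6, 7, 9, 13, 16, 20, 22, 23, 24, 25, 28}; the non-residues are the remaining 14 nonzero classes.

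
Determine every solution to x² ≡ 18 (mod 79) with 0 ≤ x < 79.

Since 79 ≡ 3 (mod 4), a square root of 18 is 18^((79+1)/4) = 18^20 mod 79.
Repeated squaring: 18^2≡8, 18^4≡64, 18^8≡67, 18^16≡65 (mod 79).
18^20 = 18^(16+4) ≡ 52 (mod 79).
Check: 52² = 2704 ≡ 18 (mod 79). The two roots are 27 and 52.

27, 52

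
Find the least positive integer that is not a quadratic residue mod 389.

2

(2/389) = −1, so 2 is the smallest positive non-residue mod 389.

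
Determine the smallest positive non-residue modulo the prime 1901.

(2/1901) = −1, so 2 is the smallest positive non-residue mod 1901.

2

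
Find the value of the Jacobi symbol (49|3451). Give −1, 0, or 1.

0

Reciprocity: 49 ≡ 1 and 3451 ≡ 3 (mod 4), so (49/3451) = +(3451/49).
Reduce top mod 49: now compute (21/49).
Reciprocity: 21 ≡ 1 and 49 ≡ 1 (mod 4), so (21/49) = +(49/21).
Reduce top mod 21: now compute (7/21).
Reciprocity: 7 ≡ 3 and 21 ≡ 1 (mod 4), so (7/21) = +(21/7).
Reduce top mod 7: now compute (0/7).
Top reduces to 0: gcd > 1, so the symbol is 0.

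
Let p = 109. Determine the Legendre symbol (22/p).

1

Euler's criterion: (22/109) ≡ 22^54 (mod 109).
22^2 ≡ 48 (mod 109)
22^4 ≡ 15 (mod 109)
22^8 ≡ 7 (mod 109)
22^16 ≡ 49 (mod 109)
22^32 ≡ 3 (mod 109)
22^54 = 22^(32+16+4+2) ≡ 1 (mod 109).
Result is 1, so (22/109) = 1.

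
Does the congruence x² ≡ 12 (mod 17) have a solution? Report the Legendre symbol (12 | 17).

-1

Pull out 2^2: since 17 ≡ 1 (mod 8), (2/17) = +1, so (2/17)^2 = +1.
Reciprocity: 3 ≡ 3 and 17 ≡ 1 (mod 4), so (3/17) = +(17/3).
Reduce top mod 3: now compute (2/3).
Pull out 2: since 3 ≡ 3 (mod 8), (2/3) = -1.
Reached (1/3) = 1. Collecting the sign flips along the way, the symbol is -1.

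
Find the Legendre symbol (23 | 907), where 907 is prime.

Euler's criterion: (23/907) ≡ 23^453 (mod 907).
23^2 ≡ 529 (mod 907)
23^4 ≡ 485 (mod 907)
23^8 ≡ 312 (mod 907)
23^16 ≡ 295 (mod 907)
23^32 ≡ 860 (mod 907)
23^64 ≡ 395 (mod 907)
23^128 ≡ 21 (mod 907)
23^256 ≡ 441 (mod 907)
23^453 = 23^(256+128+64+4+1) ≡ 1 (mod 907).
Result is 1, so (23/907) = 1.

1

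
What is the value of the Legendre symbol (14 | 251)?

Euler's criterion: (14/251) ≡ 14^125 (mod 251).
14^2 ≡ 196 (mod 251)
14^4 ≡ 13 (mod 251)
14^8 ≡ 169 (mod 251)
14^16 ≡ 198 (mod 251)
14^32 ≡ 48 (mod 251)
14^64 ≡ 45 (mod 251)
14^125 = 14^(64+32+16+8+4+1) ≡ 250 (mod 251).
Result is 250 ≡ −1, so (14/251) = −1.

-1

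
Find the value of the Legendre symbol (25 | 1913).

1

Reciprocity: 25 ≡ 1 and 1913 ≡ 1 (mod 4), so (25/1913) = +(1913/25).
Reduce top mod 25: now compute (13/25).
Reciprocity: 13 ≡ 1 and 25 ≡ 1 (mod 4), so (13/25) = +(25/13).
Reduce top mod 13: now compute (12/13).
Pull out 2^2: since 13 ≡ 5 (mod 8), (2/13) = -1, so (2/13)^2 = +1.
Reciprocity: 3 ≡ 3 and 13 ≡ 1 (mod 4), so (3/13) = +(13/3).
Reduce top mod 3: now compute (1/3).
Reached (1/3) = 1. Collecting the sign flips along the way, the symbol is +1.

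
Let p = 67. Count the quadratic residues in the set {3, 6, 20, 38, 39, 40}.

(3/67) = -1 → non-residue.
(6/67) = +1 → QR.
(20/67) = -1 → non-residue.
(38/67) = -1 → non-residue.
(39/67) = +1 → QR.
(40/67) = +1 → QR.
Total quadratic residues among the 6: 3.

3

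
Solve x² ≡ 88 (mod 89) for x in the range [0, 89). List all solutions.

89 ≡ 1 (mod 4), so we find a root by search.
Trying successive values, 34² = 1156 ≡ 88 (mod 89). The other root is 89 − 34 = 55.

34, 55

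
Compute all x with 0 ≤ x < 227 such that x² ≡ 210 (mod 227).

Since 227 ≡ 3 (mod 4), a square root of 210 is 210^((227+1)/4) = 210^57 mod 227.
Repeated squaring: 210^2≡62, 210^4≡212, 210^8≡225, 210^16≡4, 210^32≡16 (mod 227).
210^57 = 210^(32+16+8+1) ≡ 133 (mod 227).
Check: 133² = 17689 ≡ 210 (mod 227). The two roots are 94 and 133.

94, 133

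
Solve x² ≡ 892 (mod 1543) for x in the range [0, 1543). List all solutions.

Since 1543 ≡ 3 (mod 4), a square root of 892 is 892^((1543+1)/4) = 892^386 mod 1543.
Repeated squaring: 892^2≡1019, 892^4≡1465, 892^8≡1455, 892^16≡29, 892^32≡841, 892^64≡587, 892^128≡480, 892^256≡493 (mod 1543).
892^386 = 892^(256+128+2) ≡ 749 (mod 1543).
Check: 749² = 561001 ≡ 892 (mod 1543). The two roots are 749 and 794.

749, 794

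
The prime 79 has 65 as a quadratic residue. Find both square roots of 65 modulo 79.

Since 79 ≡ 3 (mod 4), a square root of 65 is 65^((79+1)/4) = 65^20 mod 79.
Repeated squaring: 65^2≡38, 65^4≡22, 65^8≡10, 65^16≡21 (mod 79).
65^20 = 65^(16+4) ≡ 67 (mod 79).
Check: 67² = 4489 ≡ 65 (mod 79). The two roots are 12 and 67.

12, 67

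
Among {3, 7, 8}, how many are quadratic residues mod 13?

(3/13) = +1 → QR.
(7/13) = -1 → non-residue.
(8/13) = -1 → non-residue.
Total quadratic residues among the 3: 1.

1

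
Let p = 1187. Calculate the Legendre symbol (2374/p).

0

First reduce: 2374 ≡ 0 (mod 1187).
Top reduces to 0: gcd > 1, so the symbol is 0.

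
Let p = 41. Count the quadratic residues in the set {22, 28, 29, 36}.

(22/41) = -1 → non-residue.
(28/41) = -1 → non-residue.
(29/41) = -1 → non-residue.
(36/41) = +1 → QR.
Total quadratic residues among the 4: 1.

1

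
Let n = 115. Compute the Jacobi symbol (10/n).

Pull out 2: since 115 ≡ 3 (mod 8), (2/115) = -1.
Reciprocity: 5 ≡ 1 and 115 ≡ 3 (mod 4), so (5/115) = +(115/5).
Reduce top mod 5: now compute (0/5).
Top reduces to 0: gcd > 1, so the symbol is 0.

0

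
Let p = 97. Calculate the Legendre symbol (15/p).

-1

Reciprocity: 15 ≡ 3 and 97 ≡ 1 (mod 4), so (15/97) = +(97/15).
Reduce top mod 15: now compute (7/15).
Reciprocity: 7 ≡ 3 and 15 ≡ 3 (mod 4), so (7/15) = −(15/7).
Reduce top mod 7: now compute (1/7).
Reached (1/7) = 1. Collecting the sign flips along the way, the symbol is -1.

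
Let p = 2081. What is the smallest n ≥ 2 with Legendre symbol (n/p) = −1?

(2/2081) = +1, so 2 is a residue.
(3/2081) = −1, so 3 is the smallest positive non-residue mod 2081.

3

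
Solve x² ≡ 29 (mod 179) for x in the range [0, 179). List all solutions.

71, 108

Since 179 ≡ 3 (mod 4), a square root of 29 is 29^((179+1)/4) = 29^45 mod 179.
Repeated squaring: 29^2≡125, 29^4≡52, 29^8≡19, 29^16≡3, 29^32≡9 (mod 179).
29^45 = 29^(32+8+4+1) ≡ 108 (mod 179).
Check: 108² = 11664 ≡ 29 (mod 179). The two roots are 71 and 108.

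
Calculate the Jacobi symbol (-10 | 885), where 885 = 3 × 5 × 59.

0

First reduce: -10 ≡ 875 (mod 885).
Reciprocity: 875 ≡ 3 and 885 ≡ 1 (mod 4), so (875/885) = +(885/875).
Reduce top mod 875: now compute (10/875).
Pull out 2: since 875 ≡ 3 (mod 8), (2/875) = -1.
Reciprocity: 5 ≡ 1 and 875 ≡ 3 (mod 4), so (5/875) = +(875/5).
Reduce top mod 5: now compute (0/5).
Top reduces to 0: gcd > 1, so the symbol is 0.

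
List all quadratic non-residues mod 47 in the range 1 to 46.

5,10,11,13,15,19,20,22,23,26,29,30,31,33,35,38,39,40,41,43,44,45,46

Square k = 1,…,23 (k and 47−k give the same square):
1²=1, 2²=4, 3²=9, 4²=16, 5²=25, 6²=36, 7²≡2, 8²≡17, 9²≡34, 10²≡6, 11²≡27, 12²≡3, 13²≡28, 14²≡8, 15²≡37, 16²≡21, 17²≡7, 18²≡42, 19²≡32, 20²≡24, 21²≡18, 22²≡14, 23²≡12 (mod 47).
The residues are {1, 2, 3, 4, 6, 7, 8, 9, 12, 14, 16, 17, 18, 21, 24, 25, 27, 28, 32, 34, 36, 37, 42}; the non-residues are the remaining 23 nonzero classes.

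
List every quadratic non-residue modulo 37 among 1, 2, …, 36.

Square k = 1,…,18 (k and 37−k give the same square):
1²=1, 2²=4, 3²=9, 4²=16, 5²=25, 6²=36, 7²≡12, 8²≡27, 9²≡7, 10²≡26, 11²≡10, 12²≡33, 13²≡21, 14²≡11, 15²≡3, 16²≡34, 17²≡30, 18²≡28 (mod 37).
The residues are {1, 3, 4, 7, 9, 10, 11, 12, 16, 21, 25, 26, 27, 28, 30, 33, 34, 36}; the non-residues are the remaining 18 nonzero classes.

2 5 6 8 13 14 15 17 18 19 20 22 23 24 29 31 32 35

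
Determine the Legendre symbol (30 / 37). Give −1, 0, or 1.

Euler's criterion: (30/37) ≡ 30^18 (mod 37).
30^2 ≡ 12 (mod 37)
30^4 ≡ 33 (mod 37)
30^8 ≡ 16 (mod 37)
30^16 ≡ 34 (mod 37)
30^18 = 30^(16+2) ≡ 1 (mod 37).
Result is 1, so (30/37) = 1.

1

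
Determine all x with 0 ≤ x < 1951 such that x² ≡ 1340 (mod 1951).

151, 1800

Since 1951 ≡ 3 (mod 4), a square root of 1340 is 1340^((1951+1)/4) = 1340^488 mod 1951.
Repeated squaring: 1340^2≡680, 1340^4≡13, 1340^8≡169, 1340^16≡1247, 1340^32≡62, 1340^64≡1893, 1340^128≡1413, 1340^256≡696 (mod 1951).
1340^488 = 1340^(256+128+64+32+8) ≡ 1800 (mod 1951).
Check: 1800² = 3240000 ≡ 1340 (mod 1951). The two roots are 151 and 1800.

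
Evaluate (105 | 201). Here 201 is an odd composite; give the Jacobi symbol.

0

Reciprocity: 105 ≡ 1 and 201 ≡ 1 (mod 4), so (105/201) = +(201/105).
Reduce top mod 105: now compute (96/105).
Pull out 2^5: since 105 ≡ 1 (mod 8), (2/105) = +1, so (2/105)^5 = +1.
Reciprocity: 3 ≡ 3 and 105 ≡ 1 (mod 4), so (3/105) = +(105/3).
Reduce top mod 3: now compute (0/3).
Top reduces to 0: gcd > 1, so the symbol is 0.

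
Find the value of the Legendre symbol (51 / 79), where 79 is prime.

1

Euler's criterion: (51/79) ≡ 51^39 (mod 79).
51^2 ≡ 73 (mod 79)
51^4 ≡ 36 (mod 79)
51^8 ≡ 32 (mod 79)
51^16 ≡ 76 (mod 79)
51^32 ≡ 9 (mod 79)
51^39 = 51^(32+4+2+1) ≡ 1 (mod 79).
Result is 1, so (51/79) = 1.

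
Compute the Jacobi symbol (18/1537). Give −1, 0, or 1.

1

Pull out 2: since 1537 ≡ 1 (mod 8), (2/1537) = +1.
Reciprocity: 9 ≡ 1 and 1537 ≡ 1 (mod 4), so (9/1537) = +(1537/9).
Reduce top mod 9: now compute (7/9).
Reciprocity: 7 ≡ 3 and 9 ≡ 1 (mod 4), so (7/9) = +(9/7).
Reduce top mod 7: now compute (2/7).
Pull out 2: since 7 ≡ 7 (mod 8), (2/7) = +1.
Reached (1/7) = 1. Collecting the sign flips along the way, the symbol is +1.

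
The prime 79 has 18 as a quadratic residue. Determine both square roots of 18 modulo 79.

27, 52

Since 79 ≡ 3 (mod 4), a square root of 18 is 18^((79+1)/4) = 18^20 mod 79.
Repeated squaring: 18^2≡8, 18^4≡64, 18^8≡67, 18^16≡65 (mod 79).
18^20 = 18^(16+4) ≡ 52 (mod 79).
Check: 52² = 2704 ≡ 18 (mod 79). The two roots are 27 and 52.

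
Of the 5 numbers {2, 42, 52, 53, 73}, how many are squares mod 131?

(2/131) = -1 → non-residue.
(42/131) = -1 → non-residue.
(52/131) = +1 → QR.
(53/131) = +1 → QR.
(73/131) = -1 → non-residue.
Total quadratic residues among the 5: 2.

2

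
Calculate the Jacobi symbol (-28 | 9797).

First reduce: -28 ≡ 9769 (mod 9797).
Reciprocity: 9769 ≡ 1 and 9797 ≡ 1 (mod 4), so (9769/9797) = +(9797/9769).
Reduce top mod 9769: now compute (28/9769).
Pull out 2^2: since 9769 ≡ 1 (mod 8), (2/9769) = +1, so (2/9769)^2 = +1.
Reciprocity: 7 ≡ 3 and 9769 ≡ 1 (mod 4), so (7/9769) = +(9769/7).
Reduce top mod 7: now compute (4/7).
Pull out 2^2: since 7 ≡ 7 (mod 8), (2/7) = +1, so (2/7)^2 = +1.
Reached (1/7) = 1. Collecting the sign flips along the way, the symbol is +1.

1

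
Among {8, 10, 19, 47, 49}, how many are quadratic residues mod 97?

3

(8/97) = +1 → QR.
(10/97) = -1 → non-residue.
(19/97) = -1 → non-residue.
(47/97) = +1 → QR.
(49/97) = +1 → QR.
Total quadratic residues among the 5: 3.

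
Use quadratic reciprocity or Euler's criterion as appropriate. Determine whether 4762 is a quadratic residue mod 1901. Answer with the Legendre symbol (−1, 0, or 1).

First reduce: 4762 ≡ 960 (mod 1901).
Pull out 2^6: since 1901 ≡ 5 (mod 8), (2/1901) = -1, so (2/1901)^6 = +1.
Reciprocity: 15 ≡ 3 and 1901 ≡ 1 (mod 4), so (15/1901) = +(1901/15).
Reduce top mod 15: now compute (11/15).
Reciprocity: 11 ≡ 3 and 15 ≡ 3 (mod 4), so (11/15) = −(15/11).
Reduce top mod 11: now compute (4/11).
Pull out 2^2: since 11 ≡ 3 (mod 8), (2/11) = -1, so (2/11)^2 = +1.
Reached (1/11) = 1. Collecting the sign flips along the way, the symbol is -1.

-1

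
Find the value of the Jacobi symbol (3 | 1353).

0

Reciprocity: 3 ≡ 3 and 1353 ≡ 1 (mod 4), so (3/1353) = +(1353/3).
Reduce top mod 3: now compute (0/3).
Top reduces to 0: gcd > 1, so the symbol is 0.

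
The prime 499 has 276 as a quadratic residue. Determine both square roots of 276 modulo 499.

Since 499 ≡ 3 (mod 4), a square root of 276 is 276^((499+1)/4) = 276^125 mod 499.
Repeated squaring: 276^2≡328, 276^4≡299, 276^8≡80, 276^16≡412, 276^32≡84, 276^64≡70 (mod 499).
276^125 = 276^(64+32+16+8+4+1) ≡ 224 (mod 499).
Check: 224² = 50176 ≡ 276 (mod 499). The two roots are 224 and 275.

224, 275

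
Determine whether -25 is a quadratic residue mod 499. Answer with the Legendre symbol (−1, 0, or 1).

First reduce: -25 ≡ 474 (mod 499).
Pull out 2: since 499 ≡ 3 (mod 8), (2/499) = -1.
Reciprocity: 237 ≡ 1 and 499 ≡ 3 (mod 4), so (237/499) = +(499/237).
Reduce top mod 237: now compute (25/237).
Reciprocity: 25 ≡ 1 and 237 ≡ 1 (mod 4), so (25/237) = +(237/25).
Reduce top mod 25: now compute (12/25).
Pull out 2^2: since 25 ≡ 1 (mod 8), (2/25) = +1, so (2/25)^2 = +1.
Reciprocity: 3 ≡ 3 and 25 ≡ 1 (mod 4), so (3/25) = +(25/3).
Reduce top mod 3: now compute (1/3).
Reached (1/3) = 1. Collecting the sign flips along the way, the symbol is -1.

-1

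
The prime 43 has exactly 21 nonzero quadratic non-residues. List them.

2, 3, 5, 7, 8, 12, 18, 19, 20, 22, 26, 27, 28, 29, 30, 32, 33, 34, 37, 39, 42

Square k = 1,…,21 (k and 43−k give the same square):
1²=1, 2²=4, 3²=9, 4²=16, 5²=25, 6²=36, 7²≡6, 8²≡21, 9²≡38, 10²≡14, 11²≡35, 12²≡15, 13²≡40, 14²≡24, 15²≡10, 16²≡41, 17²≡31, 18²≡23, 19²≡17, 20²≡13, 21²≡11 (mod 43).
The residues are {1, 4, 6, 9, 10, 11, 13, 14, 15, 16, 17, 21, 23, 24, 25, 31, 35, 36, 38, 40, 41}; the non-residues are the remaining 21 nonzero classes.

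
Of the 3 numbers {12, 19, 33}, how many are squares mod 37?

2

(12/37) = +1 → QR.
(19/37) = -1 → non-residue.
(33/37) = +1 → QR.
Total quadratic residues among the 3: 2.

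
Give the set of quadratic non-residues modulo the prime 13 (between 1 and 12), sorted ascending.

Square k = 1,…,6 (k and 13−k give the same square):
1²=1, 2²=4, 3²=9, 4²≡3, 5²≡12, 6²≡10 (mod 13).
The residues are {1, 3, 4, 9, 10, 12}; the non-residues are the remaining 6 nonzero classes.

2,5,6,7,8,11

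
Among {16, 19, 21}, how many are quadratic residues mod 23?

(16/23) = +1 → QR.
(19/23) = -1 → non-residue.
(21/23) = -1 → non-residue.
Total quadratic residues among the 3: 1.

1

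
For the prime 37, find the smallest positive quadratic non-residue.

(2/37) = −1, so 2 is the smallest positive non-residue mod 37.

2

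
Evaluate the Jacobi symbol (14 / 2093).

0

Pull out 2: since 2093 ≡ 5 (mod 8), (2/2093) = -1.
Reciprocity: 7 ≡ 3 and 2093 ≡ 1 (mod 4), so (7/2093) = +(2093/7).
Reduce top mod 7: now compute (0/7).
Top reduces to 0: gcd > 1, so the symbol is 0.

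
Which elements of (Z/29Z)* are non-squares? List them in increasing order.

Square k = 1,…,14 (k and 29−k give the same square):
1²=1, 2²=4, 3²=9, 4²=16, 5²=25, 6²≡7, 7²≡20, 8²≡6, 9²≡23, 10²≡13, 11²≡5, 12²≡28, 13²≡24, 14²≡22 (mod 29).
The residues are {1, 4, 5, 6, 7, 9, 13, 16, 20, 22, 23, 24, 25, 28}; the non-residues are the remaining 14 nonzero classes.

2, 3, 8, 10, 11, 12, 14, 15, 17, 18, 19, 21, 26, 27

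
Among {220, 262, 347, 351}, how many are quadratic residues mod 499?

1

(220/499) = -1 → non-residue.
(262/499) = -1 → non-residue.
(347/499) = -1 → non-residue.
(351/499) = +1 → QR.
Total quadratic residues among the 4: 1.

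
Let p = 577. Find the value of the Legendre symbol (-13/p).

-1

Euler's criterion: (-13/577) ≡ 564^288 (mod 577).
564^2 ≡ 169 (mod 577)
564^4 ≡ 288 (mod 577)
564^8 ≡ 433 (mod 577)
564^16 ≡ 541 (mod 577)
564^32 ≡ 142 (mod 577)
564^64 ≡ 546 (mod 577)
564^128 ≡ 384 (mod 577)
564^256 ≡ 321 (mod 577)
564^288 = 564^(256+32) ≡ 576 (mod 577).
Result is 576 ≡ −1, so (-13/577) = −1.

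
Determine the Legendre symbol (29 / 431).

1

Reciprocity: 29 ≡ 1 and 431 ≡ 3 (mod 4), so (29/431) = +(431/29).
Reduce top mod 29: now compute (25/29).
Reciprocity: 25 ≡ 1 and 29 ≡ 1 (mod 4), so (25/29) = +(29/25).
Reduce top mod 25: now compute (4/25).
Pull out 2^2: since 25 ≡ 1 (mod 8), (2/25) = +1, so (2/25)^2 = +1.
Reached (1/25) = 1. Collecting the sign flips along the way, the symbol is +1.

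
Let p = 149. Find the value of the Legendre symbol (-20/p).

First reduce: -20 ≡ 129 (mod 149).
Reciprocity: 129 ≡ 1 and 149 ≡ 1 (mod 4), so (129/149) = +(149/129).
Reduce top mod 129: now compute (20/129).
Pull out 2^2: since 129 ≡ 1 (mod 8), (2/129) = +1, so (2/129)^2 = +1.
Reciprocity: 5 ≡ 1 and 129 ≡ 1 (mod 4), so (5/129) = +(129/5).
Reduce top mod 5: now compute (4/5).
Pull out 2^2: since 5 ≡ 5 (mod 8), (2/5) = -1, so (2/5)^2 = +1.
Reached (1/5) = 1. Collecting the sign flips along the way, the symbol is +1.

1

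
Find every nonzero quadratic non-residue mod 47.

5 10 11 13 15 19 20 22 23 26 29 30 31 33 35 38 39 40 41 43 44 45 46

Square k = 1,…,23 (k and 47−k give the same square):
1²=1, 2²=4, 3²=9, 4²=16, 5²=25, 6²=36, 7²≡2, 8²≡17, 9²≡34, 10²≡6, 11²≡27, 12²≡3, 13²≡28, 14²≡8, 15²≡37, 16²≡21, 17²≡7, 18²≡42, 19²≡32, 20²≡24, 21²≡18, 22²≡14, 23²≡12 (mod 47).
The residues are {1, 2, 3, 4, 6, 7, 8, 9, 12, 14, 16, 17, 18, 21, 24, 25, 27, 28, 32, 34, 36, 37, 42}; the non-residues are the remaining 23 nonzero classes.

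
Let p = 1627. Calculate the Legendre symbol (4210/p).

First reduce: 4210 ≡ 956 (mod 1627).
Pull out 2^2: since 1627 ≡ 3 (mod 8), (2/1627) = -1, so (2/1627)^2 = +1.
Reciprocity: 239 ≡ 3 and 1627 ≡ 3 (mod 4), so (239/1627) = −(1627/239).
Reduce top mod 239: now compute (193/239).
Reciprocity: 193 ≡ 1 and 239 ≡ 3 (mod 4), so (193/239) = +(239/193).
Reduce top mod 193: now compute (46/193).
Pull out 2: since 193 ≡ 1 (mod 8), (2/193) = +1.
Reciprocity: 23 ≡ 3 and 193 ≡ 1 (mod 4), so (23/193) = +(193/23).
Reduce top mod 23: now compute (9/23).
Reciprocity: 9 ≡ 1 and 23 ≡ 3 (mod 4), so (9/23) = +(23/9).
Reduce top mod 9: now compute (5/9).
Reciprocity: 5 ≡ 1 and 9 ≡ 1 (mod 4), so (5/9) = +(9/5).
Reduce top mod 5: now compute (4/5).
Pull out 2^2: since 5 ≡ 5 (mod 8), (2/5) = -1, so (2/5)^2 = +1.
Reached (1/5) = 1. Collecting the sign flips along the way, the symbol is -1.

-1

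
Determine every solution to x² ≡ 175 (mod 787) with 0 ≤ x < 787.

Since 787 ≡ 3 (mod 4), a square root of 175 is 175^((787+1)/4) = 175^197 mod 787.
Repeated squaring: 175^2≡719, 175^4≡689, 175^8≡160, 175^16≡416, 175^32≡703, 175^64≡760, 175^128≡729 (mod 787).
175^197 = 175^(128+64+4+1) ≡ 262 (mod 787).
Check: 262² = 68644 ≡ 175 (mod 787). The two roots are 262 and 525.

262, 525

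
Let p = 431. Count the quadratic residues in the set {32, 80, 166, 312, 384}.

(32/431) = +1 → QR.
(80/431) = +1 → QR.
(166/431) = -1 → non-residue.
(312/431) = -1 → non-residue.
(384/431) = +1 → QR.
Total quadratic residues among the 5: 3.

3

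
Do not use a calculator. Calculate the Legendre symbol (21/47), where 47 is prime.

1

Euler's criterion: (21/47) ≡ 21^23 (mod 47).
21^2 ≡ 18 (mod 47)
21^4 ≡ 42 (mod 47)
21^8 ≡ 25 (mod 47)
21^16 ≡ 14 (mod 47)
21^23 = 21^(16+4+2+1) ≡ 1 (mod 47).
Result is 1, so (21/47) = 1.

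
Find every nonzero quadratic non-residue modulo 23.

5 7 10 11 14 15 17 19 20 21 22

Square k = 1,…,11 (k and 23−k give the same square):
1²=1, 2²=4, 3²=9, 4²=16, 5²≡2, 6²≡13, 7²≡3, 8²≡18, 9²≡12, 10²≡8, 11²≡6 (mod 23).
The residues are {1, 2, 3, 4, 6, 8, 9, 12, 13, 16, 18}; the non-residues are the remaining 11 nonzero classes.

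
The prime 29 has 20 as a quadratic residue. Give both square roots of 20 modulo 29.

29 ≡ 1 (mod 4), so we find a root by search.
Trying successive values, 7² = 49 ≡ 20 (mod 29). The other root is 29 − 7 = 22.

7, 22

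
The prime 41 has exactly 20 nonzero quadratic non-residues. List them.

Square k = 1,…,20 (k and 41−k give the same square):
1²=1, 2²=4, 3²=9, 4²=16, 5²=25, 6²=36, 7²≡8, 8²≡23, 9²≡40, 10²≡18, 11²≡39, 12²≡21, 13²≡5, 14²≡32, 15²≡20, 16²≡10, 17²≡2, 18²≡37, 19²≡33, 20²≡31 (mod 41).
The residues are {1, 2, 4, 5, 8, 9, 10, 16, 18, 20, 21, 23, 25, 31, 32, 33, 36, 37, 39, 40}; the non-residues are the remaining 20 nonzero classes.

3, 6, 7, 11, 12, 13, 14, 15, 17, 19, 22, 24, 26, 27, 28, 29, 30, 34, 35, 38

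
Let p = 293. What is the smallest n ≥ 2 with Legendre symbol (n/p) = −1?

2

(2/293) = −1, so 2 is the smallest positive non-residue mod 293.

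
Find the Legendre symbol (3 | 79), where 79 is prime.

-1

Reciprocity: 3 ≡ 3 and 79 ≡ 3 (mod 4), so (3/79) = −(79/3).
Reduce top mod 3: now compute (1/3).
Reached (1/3) = 1. Collecting the sign flips along the way, the symbol is -1.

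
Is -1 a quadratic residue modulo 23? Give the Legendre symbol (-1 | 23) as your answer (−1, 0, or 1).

First reduce: -1 ≡ 22 (mod 23).
Pull out 2: since 23 ≡ 7 (mod 8), (2/23) = +1.
Reciprocity: 11 ≡ 3 and 23 ≡ 3 (mod 4), so (11/23) = −(23/11).
Reduce top mod 11: now compute (1/11).
Reached (1/11) = 1. Collecting the sign flips along the way, the symbol is -1.

-1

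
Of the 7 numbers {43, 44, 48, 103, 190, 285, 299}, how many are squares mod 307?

5

(43/307) = -1 → non-residue.
(44/307) = +1 → QR.
(48/307) = -1 → non-residue.
(103/307) = +1 → QR.
(190/307) = +1 → QR.
(285/307) = +1 → QR.
(299/307) = +1 → QR.
Total quadratic residues among the 7: 5.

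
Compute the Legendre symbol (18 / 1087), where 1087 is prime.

1

Pull out 2: since 1087 ≡ 7 (mod 8), (2/1087) = +1.
Reciprocity: 9 ≡ 1 and 1087 ≡ 3 (mod 4), so (9/1087) = +(1087/9).
Reduce top mod 9: now compute (7/9).
Reciprocity: 7 ≡ 3 and 9 ≡ 1 (mod 4), so (7/9) = +(9/7).
Reduce top mod 7: now compute (2/7).
Pull out 2: since 7 ≡ 7 (mod 8), (2/7) = +1.
Reached (1/7) = 1. Collecting the sign flips along the way, the symbol is +1.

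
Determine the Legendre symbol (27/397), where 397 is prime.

1

Reciprocity: 27 ≡ 3 and 397 ≡ 1 (mod 4), so (27/397) = +(397/27).
Reduce top mod 27: now compute (19/27).
Reciprocity: 19 ≡ 3 and 27 ≡ 3 (mod 4), so (19/27) = −(27/19).
Reduce top mod 19: now compute (8/19).
Pull out 2^3: since 19 ≡ 3 (mod 8), (2/19) = -1, so (2/19)^3 = -1.
Reached (1/19) = 1. Collecting the sign flips along the way, the symbol is +1.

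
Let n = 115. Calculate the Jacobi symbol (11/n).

Reciprocity: 11 ≡ 3 and 115 ≡ 3 (mod 4), so (11/115) = −(115/11).
Reduce top mod 11: now compute (5/11).
Reciprocity: 5 ≡ 1 and 11 ≡ 3 (mod 4), so (5/11) = +(11/5).
Reduce top mod 5: now compute (1/5).
Reached (1/5) = 1. Collecting the sign flips along the way, the symbol is -1.

-1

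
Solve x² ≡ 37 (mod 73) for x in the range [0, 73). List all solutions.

73 ≡ 1 (mod 4), so we find a root by search.
Trying successive values, 16² = 256 ≡ 37 (mod 73). The other root is 73 − 16 = 57.

16, 57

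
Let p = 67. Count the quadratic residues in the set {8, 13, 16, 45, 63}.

1

(8/67) = -1 → non-residue.
(13/67) = -1 → non-residue.
(16/67) = +1 → QR.
(45/67) = -1 → non-residue.
(63/67) = -1 → non-residue.
Total quadratic residues among the 5: 1.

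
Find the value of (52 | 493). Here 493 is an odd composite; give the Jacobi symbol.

1

Pull out 2^2: since 493 ≡ 5 (mod 8), (2/493) = -1, so (2/493)^2 = +1.
Reciprocity: 13 ≡ 1 and 493 ≡ 1 (mod 4), so (13/493) = +(493/13).
Reduce top mod 13: now compute (12/13).
Pull out 2^2: since 13 ≡ 5 (mod 8), (2/13) = -1, so (2/13)^2 = +1.
Reciprocity: 3 ≡ 3 and 13 ≡ 1 (mod 4), so (3/13) = +(13/3).
Reduce top mod 3: now compute (1/3).
Reached (1/3) = 1. Collecting the sign flips along the way, the symbol is +1.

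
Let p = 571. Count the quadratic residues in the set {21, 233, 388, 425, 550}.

(21/571) = +1 → QR.
(233/571) = +1 → QR.
(388/571) = +1 → QR.
(425/571) = -1 → non-residue.
(550/571) = -1 → non-residue.
Total quadratic residues among the 5: 3.

3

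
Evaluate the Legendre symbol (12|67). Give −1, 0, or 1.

Euler's criterion: (12/67) ≡ 12^33 (mod 67).
12^2 ≡ 10 (mod 67)
12^4 ≡ 33 (mod 67)
12^8 ≡ 17 (mod 67)
12^16 ≡ 21 (mod 67)
12^32 ≡ 39 (mod 67)
12^33 = 12^(32+1) ≡ 66 (mod 67).
Result is 66 ≡ −1, so (12/67) = −1.

-1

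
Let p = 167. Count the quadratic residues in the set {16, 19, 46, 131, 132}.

3

(16/167) = +1 → QR.
(19/167) = +1 → QR.
(46/167) = -1 → non-residue.
(131/167) = -1 → non-residue.
(132/167) = +1 → QR.
Total quadratic residues among the 5: 3.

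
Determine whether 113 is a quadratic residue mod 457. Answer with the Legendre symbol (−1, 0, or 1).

Euler's criterion: (113/457) ≡ 113^228 (mod 457).
113^2 ≡ 430 (mod 457)
113^4 ≡ 272 (mod 457)
113^8 ≡ 407 (mod 457)
113^16 ≡ 215 (mod 457)
113^32 ≡ 68 (mod 457)
113^64 ≡ 54 (mod 457)
113^128 ≡ 174 (mod 457)
113^228 = 113^(128+64+32+4) ≡ 456 (mod 457).
Result is 456 ≡ −1, so (113/457) = −1.

-1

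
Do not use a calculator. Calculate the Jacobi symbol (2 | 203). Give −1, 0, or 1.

-1

Pull out 2: since 203 ≡ 3 (mod 8), (2/203) = -1.
Reached (1/203) = 1. Collecting the sign flips along the way, the symbol is -1.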